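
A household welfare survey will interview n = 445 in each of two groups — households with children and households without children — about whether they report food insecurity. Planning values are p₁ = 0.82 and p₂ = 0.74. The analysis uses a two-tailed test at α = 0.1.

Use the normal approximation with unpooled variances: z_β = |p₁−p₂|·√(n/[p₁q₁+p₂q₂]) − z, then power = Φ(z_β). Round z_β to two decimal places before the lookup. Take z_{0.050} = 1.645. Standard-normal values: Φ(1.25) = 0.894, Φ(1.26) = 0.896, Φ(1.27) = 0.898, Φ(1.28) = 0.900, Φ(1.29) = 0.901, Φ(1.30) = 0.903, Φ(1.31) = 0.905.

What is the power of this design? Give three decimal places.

z_β = |p₁−p₂|·√(n/[p₁q₁+p₂q₂]) − z_{α/2}
    = 0.08 · √(445/0.3400) − 1.645
    = 0.08 · 36.1777 − 1.645
    = 2.8942 − 1.645 = 1.2492 → 1.25
Power = Φ(1.25) = 0.894.

Power ≈ 0.894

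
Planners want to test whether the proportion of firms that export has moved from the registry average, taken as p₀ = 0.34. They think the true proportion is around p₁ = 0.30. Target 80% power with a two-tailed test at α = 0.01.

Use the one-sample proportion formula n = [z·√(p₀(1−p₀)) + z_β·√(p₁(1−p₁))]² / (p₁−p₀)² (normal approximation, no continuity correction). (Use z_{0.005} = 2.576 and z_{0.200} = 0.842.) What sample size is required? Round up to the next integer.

n = [z_{α/2}·√(p₀q₀) + z_β·√(p₁q₁)]² / (p₁ − p₀)²
  = [2.576·√(0.34·0.66) + 0.842·√(0.30·0.70)]² / (-0.04)²
  = [2.576·0.4737 + 0.842·0.4583]² / 0.0016
  = [1.6061]² / 0.0016
  = 1612.28
Round up → n = 1613.

n = 1613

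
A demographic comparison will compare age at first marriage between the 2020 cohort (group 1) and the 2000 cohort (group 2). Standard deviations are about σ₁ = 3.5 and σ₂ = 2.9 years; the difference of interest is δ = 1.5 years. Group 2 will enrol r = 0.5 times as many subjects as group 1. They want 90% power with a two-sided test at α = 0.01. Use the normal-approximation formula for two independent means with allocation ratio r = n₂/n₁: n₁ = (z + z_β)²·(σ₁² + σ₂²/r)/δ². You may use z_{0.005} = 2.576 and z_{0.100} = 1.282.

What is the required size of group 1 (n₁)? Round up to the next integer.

n₁ = (z_{α/2} + z_β)² · (σ₁² + σ₂²/r) / δ²
   = (2.576 + 1.282)² · (3.5² + 2.9²/0.5) / 1.5²
   = 14.8842 · (12.25 + 16.82) / 2.25
   = 14.8842 · 29.07 / 2.25
   = 192.30
Round up → n₁ = 193; n₂ = r·n₁ = 0.5 × 193 = 97.

n₁ = 193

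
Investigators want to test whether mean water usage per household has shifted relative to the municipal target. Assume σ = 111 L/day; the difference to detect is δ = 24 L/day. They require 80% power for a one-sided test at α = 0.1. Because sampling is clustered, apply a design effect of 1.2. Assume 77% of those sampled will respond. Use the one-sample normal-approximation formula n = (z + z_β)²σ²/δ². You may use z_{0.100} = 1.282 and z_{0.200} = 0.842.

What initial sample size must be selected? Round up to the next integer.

n = (z_α + z_β)² · σ² / δ²
  = (1.282 + 0.842)² · 111² / 24²
  = 4.5114 · 12321 / 576
  = 96.50
Design effect: 1.2 × 96.50 = 115.80.
Adjust for 77% response: 115.80 / 0.77 = 150.39.
Round up → n = 151.

n = 151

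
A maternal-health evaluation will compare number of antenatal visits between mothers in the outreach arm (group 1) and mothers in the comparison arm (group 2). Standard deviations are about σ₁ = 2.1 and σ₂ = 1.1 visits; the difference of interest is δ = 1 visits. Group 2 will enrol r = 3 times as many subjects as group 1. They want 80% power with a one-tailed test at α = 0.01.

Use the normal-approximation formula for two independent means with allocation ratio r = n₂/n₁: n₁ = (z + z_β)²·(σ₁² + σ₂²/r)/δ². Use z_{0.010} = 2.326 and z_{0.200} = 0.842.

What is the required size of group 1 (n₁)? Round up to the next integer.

n₁ = 49

n₁ = (z_α + z_β)² · (σ₁² + σ₂²/r) / δ²
   = (2.326 + 0.842)² · (2.1² + 1.1²/3) / 1²
   = 10.0362 · (4.41 + 0.40333) / 1
   = 10.0362 · 4.8133 / 1
   = 48.31
Round up → n₁ = 49; n₂ = r·n₁ = 3 × 49 = 147.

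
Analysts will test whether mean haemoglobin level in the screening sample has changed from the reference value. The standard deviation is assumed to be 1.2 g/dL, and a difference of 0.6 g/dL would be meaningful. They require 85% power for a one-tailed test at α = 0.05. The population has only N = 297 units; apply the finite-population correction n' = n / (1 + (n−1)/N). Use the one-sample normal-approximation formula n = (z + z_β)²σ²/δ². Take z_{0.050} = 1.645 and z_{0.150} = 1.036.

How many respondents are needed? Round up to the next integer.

n = (z_α + z_β)² · σ² / δ²
  = (1.645 + 1.036)² · 1.2² / 0.6²
  = 7.1878 · 1.44 / 0.36
  = 28.75
Finite-population correction (N = 297): 28.75 / (1 + (28.75 − 1)/297) = 26.29.
Round up → n = 27.

n = 27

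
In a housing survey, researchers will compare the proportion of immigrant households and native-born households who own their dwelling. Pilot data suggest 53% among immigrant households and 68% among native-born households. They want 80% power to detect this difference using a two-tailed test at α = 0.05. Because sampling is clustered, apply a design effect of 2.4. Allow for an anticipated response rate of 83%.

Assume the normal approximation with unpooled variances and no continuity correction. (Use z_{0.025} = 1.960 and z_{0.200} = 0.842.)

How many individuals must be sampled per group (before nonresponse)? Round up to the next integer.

n = (z_{α/2} + z_β)² · [p₁(1−p₁) + p₂(1−p₂)] / (p₁ − p₂)²
  = (1.960 + 0.842)² · (0.53·0.47 + 0.68·0.32) / (-0.15)²
  = (2.802)² · (0.2491 + 0.2176) / 0.0225
  = 7.8512 · 0.4667 / 0.0225
  = 162.85
Design effect: 2.4 × 162.85 = 390.84.
Adjust for 83% response: 390.84 / 0.83 = 470.90.
Round up → n = 471 per group.

n = 471 per group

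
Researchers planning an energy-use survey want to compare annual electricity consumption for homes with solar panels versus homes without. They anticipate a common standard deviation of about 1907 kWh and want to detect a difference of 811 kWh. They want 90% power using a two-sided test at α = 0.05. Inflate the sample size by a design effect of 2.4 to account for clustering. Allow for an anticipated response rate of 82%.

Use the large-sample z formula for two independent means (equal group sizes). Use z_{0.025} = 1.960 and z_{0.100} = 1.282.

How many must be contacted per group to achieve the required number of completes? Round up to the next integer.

n = (z_{α/2} + z_β)² · (σ₁² + σ₂²) / δ²
  = (1.960 + 1.282)² · (2·1907² = 7273298) / 811²
  = 10.5106 · 7273298 / 657721
  = 116.23
Design effect: 2.4 × 116.23 = 278.95.
Adjust for 82% response: 278.95 / 0.82 = 340.18.
Round up → n = 341 per group.

n = 341 per group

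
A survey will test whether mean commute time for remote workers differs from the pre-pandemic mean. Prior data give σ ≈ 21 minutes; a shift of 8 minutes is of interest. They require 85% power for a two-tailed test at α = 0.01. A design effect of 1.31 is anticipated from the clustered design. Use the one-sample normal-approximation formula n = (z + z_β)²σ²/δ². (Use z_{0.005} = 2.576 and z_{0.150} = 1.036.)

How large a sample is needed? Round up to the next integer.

n = (z_{α/2} + z_β)² · σ² / δ²
  = (2.576 + 1.036)² · 21² / 8²
  = 13.0465 · 441 / 64
  = 89.90
Design effect: 1.31 × 89.90 = 117.77.
Round up → n = 118.

n = 118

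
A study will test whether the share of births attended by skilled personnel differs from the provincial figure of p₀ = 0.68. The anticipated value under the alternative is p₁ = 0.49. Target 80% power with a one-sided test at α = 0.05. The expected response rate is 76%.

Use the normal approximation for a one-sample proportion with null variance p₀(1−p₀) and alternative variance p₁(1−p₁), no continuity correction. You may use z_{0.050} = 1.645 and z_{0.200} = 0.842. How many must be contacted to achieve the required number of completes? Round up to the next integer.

n = [z_α·√(p₀q₀) + z_β·√(p₁q₁)]² / (p₁ − p₀)²
  = [1.645·√(0.68·0.32) + 0.842·√(0.49·0.51)]² / (-0.19)²
  = [1.645·0.4665 + 0.842·0.4999]² / 0.0361
  = [1.1883]² / 0.0361
  = 39.11
Adjust for 76% response: 39.11 / 0.76 = 51.46.
Round up → n = 52.

n = 52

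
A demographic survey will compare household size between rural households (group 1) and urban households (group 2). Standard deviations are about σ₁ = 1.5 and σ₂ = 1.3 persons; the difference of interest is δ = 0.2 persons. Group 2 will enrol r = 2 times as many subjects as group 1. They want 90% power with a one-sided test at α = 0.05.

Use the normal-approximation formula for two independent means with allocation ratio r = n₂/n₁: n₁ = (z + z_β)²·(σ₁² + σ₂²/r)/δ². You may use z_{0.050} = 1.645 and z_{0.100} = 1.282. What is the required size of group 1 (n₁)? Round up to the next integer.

n₁ = 663

n₁ = (z_α + z_β)² · (σ₁² + σ₂²/r) / δ²
   = (1.645 + 1.282)² · (1.5² + 1.3²/2) / 0.2²
   = 8.5673 · (2.25 + 0.845) / 0.04
   = 8.5673 · 3.095 / 0.04
   = 662.90
Round up → n₁ = 663; n₂ = r·n₁ = 2 × 663 = 1326.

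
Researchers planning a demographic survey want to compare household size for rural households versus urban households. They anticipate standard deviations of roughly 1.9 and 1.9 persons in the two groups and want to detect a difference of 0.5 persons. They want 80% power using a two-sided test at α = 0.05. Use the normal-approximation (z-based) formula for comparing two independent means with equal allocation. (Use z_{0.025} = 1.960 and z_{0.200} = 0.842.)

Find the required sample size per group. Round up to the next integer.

n = (z_{α/2} + z_β)² · (σ₁² + σ₂²) / δ²
  = (1.960 + 0.842)² · (1.9² + 1.9² = 7.22) / 0.5²
  = 7.8512 · 7.22 / 0.25
  = 226.74
Round up → n = 227 per group.

n = 227 per group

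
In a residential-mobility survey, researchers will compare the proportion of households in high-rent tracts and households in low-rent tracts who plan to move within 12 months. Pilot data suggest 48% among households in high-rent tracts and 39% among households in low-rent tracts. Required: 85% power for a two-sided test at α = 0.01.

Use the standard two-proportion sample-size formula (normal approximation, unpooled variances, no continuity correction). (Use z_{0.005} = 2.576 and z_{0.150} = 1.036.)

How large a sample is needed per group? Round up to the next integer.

n = (z_{α/2} + z_β)² · [p₁(1−p₁) + p₂(1−p₂)] / (p₁ − p₂)²
  = (2.576 + 1.036)² · (0.48·0.52 + 0.39·0.61) / (0.09)²
  = (3.612)² · (0.2496 + 0.2379) / 0.0081
  = 13.0465 · 0.4875 / 0.0081
  = 785.21
Round up → n = 786 per group.

n = 786 per group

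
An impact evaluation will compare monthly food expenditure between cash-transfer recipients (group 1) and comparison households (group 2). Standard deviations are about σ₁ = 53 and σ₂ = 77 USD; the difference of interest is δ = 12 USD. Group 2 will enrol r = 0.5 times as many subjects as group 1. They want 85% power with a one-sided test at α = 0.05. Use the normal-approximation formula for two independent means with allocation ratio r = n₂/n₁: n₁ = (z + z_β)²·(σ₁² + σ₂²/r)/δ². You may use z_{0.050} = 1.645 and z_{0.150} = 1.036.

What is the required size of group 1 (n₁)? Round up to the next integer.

n₁ = 733

n₁ = (z_α + z_β)² · (σ₁² + σ₂²/r) / δ²
   = (1.645 + 1.036)² · (53² + 77²/0.5) / 12²
   = 7.1878 · (2809 + 11858) / 144
   = 7.1878 · 14667 / 144
   = 732.10
Round up → n₁ = 733; n₂ = r·n₁ = 0.5 × 733 = 367.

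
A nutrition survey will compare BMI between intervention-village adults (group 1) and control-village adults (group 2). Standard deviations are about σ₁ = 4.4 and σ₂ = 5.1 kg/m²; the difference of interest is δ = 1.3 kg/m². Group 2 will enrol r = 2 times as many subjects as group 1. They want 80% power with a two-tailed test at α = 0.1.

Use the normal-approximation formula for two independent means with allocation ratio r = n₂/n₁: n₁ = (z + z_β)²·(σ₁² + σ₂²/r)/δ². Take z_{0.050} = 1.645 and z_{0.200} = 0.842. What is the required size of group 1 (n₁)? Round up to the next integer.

n₁ = (z_{α/2} + z_β)² · (σ₁² + σ₂²/r) / δ²
   = (1.645 + 0.842)² · (4.4² + 5.1²/2) / 1.3²
   = 6.1852 · (19.36 + 13.005) / 1.69
   = 6.1852 · 32.365 / 1.69
   = 118.45
Round up → n₁ = 119; n₂ = r·n₁ = 2 × 119 = 238.

n₁ = 119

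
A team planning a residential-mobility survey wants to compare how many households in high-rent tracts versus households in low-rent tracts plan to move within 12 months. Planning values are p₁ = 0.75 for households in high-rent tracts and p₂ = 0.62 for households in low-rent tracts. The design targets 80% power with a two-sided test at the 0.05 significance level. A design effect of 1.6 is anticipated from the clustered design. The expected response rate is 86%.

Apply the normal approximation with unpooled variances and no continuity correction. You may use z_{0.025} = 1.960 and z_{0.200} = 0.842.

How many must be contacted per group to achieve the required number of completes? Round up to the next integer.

n = 366 per group

n = (z_{α/2} + z_β)² · [p₁(1−p₁) + p₂(1−p₂)] / (p₁ − p₂)²
  = (1.960 + 0.842)² · (0.75·0.25 + 0.62·0.38) / (0.13)²
  = (2.802)² · (0.1875 + 0.2356) / 0.0169
  = 7.8512 · 0.4231 / 0.0169
  = 196.56
Design effect: 1.6 × 196.56 = 314.49.
Adjust for 86% response: 314.49 / 0.86 = 365.69.
Round up → n = 366 per group.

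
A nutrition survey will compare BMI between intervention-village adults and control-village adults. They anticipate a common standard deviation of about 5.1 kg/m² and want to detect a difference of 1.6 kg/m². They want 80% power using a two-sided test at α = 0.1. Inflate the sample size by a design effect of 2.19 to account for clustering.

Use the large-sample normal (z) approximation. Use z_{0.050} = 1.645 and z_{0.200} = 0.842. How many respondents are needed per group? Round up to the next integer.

n = 276 per group

n = (z_{α/2} + z_β)² · (σ₁² + σ₂²) / δ²
  = (1.645 + 0.842)² · (2·5.1² = 52.02) / 1.6²
  = 6.1852 · 52.02 / 2.56
  = 125.68
Design effect: 2.19 × 125.68 = 275.25.
Round up → n = 276 per group.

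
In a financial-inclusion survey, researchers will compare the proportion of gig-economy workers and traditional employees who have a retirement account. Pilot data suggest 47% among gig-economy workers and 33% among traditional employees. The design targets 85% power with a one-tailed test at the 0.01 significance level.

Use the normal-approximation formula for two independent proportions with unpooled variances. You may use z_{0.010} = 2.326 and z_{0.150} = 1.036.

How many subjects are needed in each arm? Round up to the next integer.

n = 272 per group

n = (z_α + z_β)² · [p₁(1−p₁) + p₂(1−p₂)] / (p₁ − p₂)²
  = (2.326 + 1.036)² · (0.47·0.53 + 0.33·0.67) / (0.14)²
  = (3.362)² · (0.2491 + 0.2211) / 0.0196
  = 11.3030 · 0.4702 / 0.0196
  = 271.16
Round up → n = 272 per group.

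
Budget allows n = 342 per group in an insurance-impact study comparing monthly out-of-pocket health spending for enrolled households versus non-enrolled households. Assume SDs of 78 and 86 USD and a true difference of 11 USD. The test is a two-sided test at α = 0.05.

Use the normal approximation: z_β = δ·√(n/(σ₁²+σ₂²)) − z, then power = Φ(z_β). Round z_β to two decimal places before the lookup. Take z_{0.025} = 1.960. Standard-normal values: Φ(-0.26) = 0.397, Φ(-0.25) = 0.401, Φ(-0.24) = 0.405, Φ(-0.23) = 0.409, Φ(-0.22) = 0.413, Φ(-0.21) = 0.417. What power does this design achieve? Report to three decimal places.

z_β = δ·√(n/(σ₁²+σ₂²)) − z_{α/2}
    = 11 · √(342/13480) − 1.960
    = 11 · 0.15928 − 1.960
    = 1.7521 − 1.960 = -0.2079 → -0.21
Power = Φ(-0.21) = 0.417.

Power ≈ 0.417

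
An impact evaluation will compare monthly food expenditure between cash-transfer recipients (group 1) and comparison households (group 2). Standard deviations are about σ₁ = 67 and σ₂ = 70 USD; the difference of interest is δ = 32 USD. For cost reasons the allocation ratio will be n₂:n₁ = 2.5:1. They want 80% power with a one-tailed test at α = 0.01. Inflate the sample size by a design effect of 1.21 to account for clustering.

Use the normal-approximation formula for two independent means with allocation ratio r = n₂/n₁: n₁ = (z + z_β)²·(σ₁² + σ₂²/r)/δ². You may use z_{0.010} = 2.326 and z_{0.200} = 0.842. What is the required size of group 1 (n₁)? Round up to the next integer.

n₁ = 77

n₁ = (z_α + z_β)² · (σ₁² + σ₂²/r) / δ²
   = (2.326 + 0.842)² · (67² + 70²/2.5) / 32²
   = 10.0362 · (4489 + 1960) / 1024
   = 10.0362 · 6449 / 1024
   = 63.21
Design effect: 1.21 × 63.21 = 76.48.
Round up → n₁ = 77; n₂ = r·n₁ = 2.5 × 77 = 193.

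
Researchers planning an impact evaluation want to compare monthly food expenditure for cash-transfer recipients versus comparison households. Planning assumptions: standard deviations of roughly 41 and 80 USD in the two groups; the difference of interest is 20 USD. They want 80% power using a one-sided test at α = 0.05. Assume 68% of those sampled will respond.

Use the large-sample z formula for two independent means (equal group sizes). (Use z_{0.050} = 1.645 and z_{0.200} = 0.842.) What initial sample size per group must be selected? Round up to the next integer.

n = (z_α + z_β)² · (σ₁² + σ₂²) / δ²
  = (1.645 + 0.842)² · (41² + 80² = 8081) / 20²
  = 6.1852 · 8081 / 400
  = 124.96
Adjust for 68% response: 124.96 / 0.68 = 183.76.
Round up → n = 184 per group.

n = 184 per group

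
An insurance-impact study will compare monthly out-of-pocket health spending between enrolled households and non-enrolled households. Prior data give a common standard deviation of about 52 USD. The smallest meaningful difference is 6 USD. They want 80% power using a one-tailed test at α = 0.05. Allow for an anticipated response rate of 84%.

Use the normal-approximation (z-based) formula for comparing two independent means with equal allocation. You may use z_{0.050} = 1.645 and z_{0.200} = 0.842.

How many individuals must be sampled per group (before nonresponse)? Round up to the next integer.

n = 1107 per group

n = (z_α + z_β)² · (σ₁² + σ₂²) / δ²
  = (1.645 + 0.842)² · (2·52² = 5408) / 6²
  = 6.1852 · 5408 / 36
  = 929.15
Adjust for 84% response: 929.15 / 0.84 = 1106.13.
Round up → n = 1107 per group.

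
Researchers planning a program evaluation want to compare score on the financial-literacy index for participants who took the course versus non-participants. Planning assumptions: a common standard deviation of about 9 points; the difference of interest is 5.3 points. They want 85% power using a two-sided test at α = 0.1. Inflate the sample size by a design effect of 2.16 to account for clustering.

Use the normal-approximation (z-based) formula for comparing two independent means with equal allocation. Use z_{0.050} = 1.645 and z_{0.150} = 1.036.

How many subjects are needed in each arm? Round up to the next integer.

n = (z_{α/2} + z_β)² · (σ₁² + σ₂²) / δ²
  = (1.645 + 1.036)² · (2·9² = 162) / 5.3²
  = 7.1878 · 162 / 28.09
  = 41.45
Design effect: 2.16 × 41.45 = 89.54.
Round up → n = 90 per group.

n = 90 per group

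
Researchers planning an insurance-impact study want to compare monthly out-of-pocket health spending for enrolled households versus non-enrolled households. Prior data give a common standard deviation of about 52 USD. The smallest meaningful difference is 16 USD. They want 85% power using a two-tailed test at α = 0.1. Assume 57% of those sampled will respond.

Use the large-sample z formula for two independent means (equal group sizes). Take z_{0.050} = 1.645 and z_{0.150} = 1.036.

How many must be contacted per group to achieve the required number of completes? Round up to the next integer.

n = 267 per group

n = (z_{α/2} + z_β)² · (σ₁² + σ₂²) / δ²
  = (1.645 + 1.036)² · (2·52² = 5408) / 16²
  = 7.1878 · 5408 / 256
  = 151.84
Adjust for 57% response: 151.84 / 0.57 = 266.39.
Round up → n = 267 per group.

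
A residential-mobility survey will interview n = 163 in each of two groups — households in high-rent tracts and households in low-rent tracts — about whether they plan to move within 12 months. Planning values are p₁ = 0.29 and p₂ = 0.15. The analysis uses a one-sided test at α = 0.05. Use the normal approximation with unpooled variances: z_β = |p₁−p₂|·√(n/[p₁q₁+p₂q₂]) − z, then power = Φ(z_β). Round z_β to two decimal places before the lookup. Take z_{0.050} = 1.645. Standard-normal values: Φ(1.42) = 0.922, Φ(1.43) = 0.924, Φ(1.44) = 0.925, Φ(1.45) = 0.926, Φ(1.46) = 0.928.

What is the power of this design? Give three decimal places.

Power ≈ 0.926

z_β = |p₁−p₂|·√(n/[p₁q₁+p₂q₂]) − z_α
    = 0.14 · √(163/0.3334) − 1.645
    = 0.14 · 22.1111 − 1.645
    = 3.0956 − 1.645 = 1.4506 → 1.45
Power = Φ(1.45) = 0.926.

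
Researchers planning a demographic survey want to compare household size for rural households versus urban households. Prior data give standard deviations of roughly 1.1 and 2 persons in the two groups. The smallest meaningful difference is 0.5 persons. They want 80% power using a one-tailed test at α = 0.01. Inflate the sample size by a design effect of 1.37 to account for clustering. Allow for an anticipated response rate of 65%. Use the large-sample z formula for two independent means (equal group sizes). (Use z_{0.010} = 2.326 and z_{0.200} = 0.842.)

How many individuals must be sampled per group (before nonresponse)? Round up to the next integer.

n = (z_α + z_β)² · (σ₁² + σ₂²) / δ²
  = (2.326 + 0.842)² · (1.1² + 2² = 5.21) / 0.5²
  = 10.0362 · 5.21 / 0.25
  = 209.15
Design effect: 1.37 × 209.15 = 286.54.
Adjust for 65% response: 286.54 / 0.65 = 440.83.
Round up → n = 441 per group.

n = 441 per group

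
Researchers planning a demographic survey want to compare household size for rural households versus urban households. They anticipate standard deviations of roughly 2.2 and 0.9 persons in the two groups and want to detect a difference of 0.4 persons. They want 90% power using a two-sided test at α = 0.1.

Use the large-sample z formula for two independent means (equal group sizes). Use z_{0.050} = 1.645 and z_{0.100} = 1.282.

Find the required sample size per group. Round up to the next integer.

n = (z_{α/2} + z_β)² · (σ₁² + σ₂²) / δ²
  = (1.645 + 1.282)² · (2.2² + 0.9² = 5.65) / 0.4²
  = 8.5673 · 5.65 / 0.16
  = 302.53
Round up → n = 303 per group.

n = 303 per group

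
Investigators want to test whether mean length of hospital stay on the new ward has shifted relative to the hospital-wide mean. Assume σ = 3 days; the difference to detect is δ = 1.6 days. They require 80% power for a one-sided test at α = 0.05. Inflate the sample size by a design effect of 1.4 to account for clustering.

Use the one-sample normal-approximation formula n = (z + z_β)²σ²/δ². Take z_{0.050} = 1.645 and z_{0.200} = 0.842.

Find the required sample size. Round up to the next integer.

n = 31

n = (z_α + z_β)² · σ² / δ²
  = (1.645 + 0.842)² · 3² / 1.6²
  = 6.1852 · 9 / 2.56
  = 21.74
Design effect: 1.4 × 21.74 = 30.44.
Round up → n = 31.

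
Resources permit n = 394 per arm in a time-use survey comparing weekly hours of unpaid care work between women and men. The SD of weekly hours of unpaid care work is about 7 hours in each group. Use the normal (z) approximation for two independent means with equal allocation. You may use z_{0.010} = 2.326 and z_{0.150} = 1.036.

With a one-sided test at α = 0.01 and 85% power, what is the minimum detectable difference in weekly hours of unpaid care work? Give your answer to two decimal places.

δ = (z_α + z_β) · √((σ₁²+σ₂²)/n)
  = (2.326 + 1.036) · √(98/394)
  = 3.362 · √0.24873
  = 3.362 · 0.4987
  = 1.6767

Minimum detectable difference ≈ 1.68 hours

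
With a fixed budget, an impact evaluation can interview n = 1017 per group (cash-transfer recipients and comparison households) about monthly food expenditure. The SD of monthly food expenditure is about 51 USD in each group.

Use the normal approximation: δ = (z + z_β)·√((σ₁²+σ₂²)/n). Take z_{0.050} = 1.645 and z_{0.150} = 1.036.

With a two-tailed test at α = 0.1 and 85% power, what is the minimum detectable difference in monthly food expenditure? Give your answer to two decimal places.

Minimum detectable difference ≈ 6.06 USD

δ = (z_{α/2} + z_β) · √((σ₁²+σ₂²)/n)
  = (1.645 + 1.036) · √(5202/1017)
  = 2.681 · √5.115
  = 2.681 · 2.2616
  = 6.0635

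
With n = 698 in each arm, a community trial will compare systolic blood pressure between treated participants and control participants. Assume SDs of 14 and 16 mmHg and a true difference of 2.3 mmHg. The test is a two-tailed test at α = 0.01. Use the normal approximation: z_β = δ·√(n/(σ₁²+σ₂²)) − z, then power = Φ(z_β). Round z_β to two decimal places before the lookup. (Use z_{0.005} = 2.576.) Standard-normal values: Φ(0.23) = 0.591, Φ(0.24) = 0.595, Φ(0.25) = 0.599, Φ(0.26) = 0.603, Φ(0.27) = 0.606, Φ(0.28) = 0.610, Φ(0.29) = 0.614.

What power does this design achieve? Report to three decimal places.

Power ≈ 0.610

z_β = δ·√(n/(σ₁²+σ₂²)) − z_{α/2}
    = 2.3 · √(698/452) − 2.576
    = 2.3 · 1.24268 − 2.576
    = 2.8582 − 2.576 = 0.2822 → 0.28
Power = Φ(0.28) = 0.610.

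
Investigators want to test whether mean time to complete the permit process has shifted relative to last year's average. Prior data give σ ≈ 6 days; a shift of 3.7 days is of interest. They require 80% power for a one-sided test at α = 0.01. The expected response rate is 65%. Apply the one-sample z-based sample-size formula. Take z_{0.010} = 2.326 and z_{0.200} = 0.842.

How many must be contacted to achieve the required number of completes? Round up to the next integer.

n = 41

n = (z_α + z_β)² · σ² / δ²
  = (2.326 + 0.842)² · 6² / 3.7²
  = 10.0362 · 36 / 13.69
  = 26.39
Adjust for 65% response: 26.39 / 0.65 = 40.60.
Round up → n = 41.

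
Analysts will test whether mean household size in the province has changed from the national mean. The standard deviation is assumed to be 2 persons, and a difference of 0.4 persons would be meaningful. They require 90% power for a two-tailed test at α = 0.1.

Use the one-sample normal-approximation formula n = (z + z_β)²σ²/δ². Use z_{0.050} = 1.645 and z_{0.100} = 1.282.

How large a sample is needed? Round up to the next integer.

n = (z_{α/2} + z_β)² · σ² / δ²
  = (1.645 + 1.282)² · 2² / 0.4²
  = 8.5673 · 4 / 0.16
  = 214.18
Round up → n = 215.

n = 215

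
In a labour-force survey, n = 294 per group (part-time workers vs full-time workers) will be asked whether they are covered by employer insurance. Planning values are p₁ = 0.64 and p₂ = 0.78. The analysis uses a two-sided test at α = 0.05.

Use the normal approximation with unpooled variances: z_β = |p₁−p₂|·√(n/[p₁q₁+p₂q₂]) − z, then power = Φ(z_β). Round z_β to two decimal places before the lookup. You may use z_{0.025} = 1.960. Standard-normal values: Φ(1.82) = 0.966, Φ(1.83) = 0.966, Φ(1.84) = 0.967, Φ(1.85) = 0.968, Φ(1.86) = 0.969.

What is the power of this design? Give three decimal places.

z_β = |p₁−p₂|·√(n/[p₁q₁+p₂q₂]) − z_{α/2}
    = 0.14 · √(294/0.4020) − 1.960
    = 0.14 · 27.0434 − 1.960
    = 3.7861 − 1.960 = 1.8261 → 1.83
Power = Φ(1.83) = 0.966.

Power ≈ 0.966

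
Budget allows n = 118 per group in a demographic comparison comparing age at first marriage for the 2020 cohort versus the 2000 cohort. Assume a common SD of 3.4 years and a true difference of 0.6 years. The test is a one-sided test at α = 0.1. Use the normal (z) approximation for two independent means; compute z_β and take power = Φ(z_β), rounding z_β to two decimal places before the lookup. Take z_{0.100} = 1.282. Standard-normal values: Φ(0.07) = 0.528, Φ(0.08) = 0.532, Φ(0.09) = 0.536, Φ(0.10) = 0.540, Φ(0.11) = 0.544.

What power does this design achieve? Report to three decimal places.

z_β = δ·√(n/(σ₁²+σ₂²)) − z_α
    = 0.6 · √(118/23.12) − 1.282
    = 0.6 · 2.25916 − 1.282
    = 1.3555 − 1.282 = 0.0735 → 0.07
Power = Φ(0.07) = 0.528.

Power ≈ 0.528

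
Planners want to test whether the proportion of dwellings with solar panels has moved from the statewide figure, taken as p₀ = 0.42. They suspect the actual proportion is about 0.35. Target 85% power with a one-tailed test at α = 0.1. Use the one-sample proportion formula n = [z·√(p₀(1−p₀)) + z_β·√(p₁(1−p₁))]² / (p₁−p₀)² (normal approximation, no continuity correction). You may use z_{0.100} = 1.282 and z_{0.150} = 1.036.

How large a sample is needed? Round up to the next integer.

n = 260

n = [z_α·√(p₀q₀) + z_β·√(p₁q₁)]² / (p₁ − p₀)²
  = [1.282·√(0.42·0.58) + 1.036·√(0.35·0.65)]² / (-0.07)²
  = [1.282·0.4936 + 1.036·0.4770]² / 0.0049
  = [1.1269]² / 0.0049
  = 259.16
Round up → n = 260.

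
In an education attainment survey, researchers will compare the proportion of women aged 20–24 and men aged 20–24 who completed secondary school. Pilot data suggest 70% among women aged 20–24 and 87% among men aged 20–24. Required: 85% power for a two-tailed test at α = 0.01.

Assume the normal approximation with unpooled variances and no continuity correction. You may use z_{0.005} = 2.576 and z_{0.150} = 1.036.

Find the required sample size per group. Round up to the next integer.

n = 146 per group

n = (z_{α/2} + z_β)² · [p₁(1−p₁) + p₂(1−p₂)] / (p₁ − p₂)²
  = (2.576 + 1.036)² · (0.70·0.30 + 0.87·0.13) / (-0.17)²
  = (3.612)² · (0.2100 + 0.1131) / 0.0289
  = 13.0465 · 0.3231 / 0.0289
  = 145.86
Round up → n = 146 per group.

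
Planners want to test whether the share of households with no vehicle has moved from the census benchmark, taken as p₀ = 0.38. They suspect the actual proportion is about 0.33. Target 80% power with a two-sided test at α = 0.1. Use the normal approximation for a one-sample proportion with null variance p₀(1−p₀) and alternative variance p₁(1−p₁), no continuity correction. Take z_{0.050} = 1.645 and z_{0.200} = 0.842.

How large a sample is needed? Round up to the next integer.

n = [z_{α/2}·√(p₀q₀) + z_β·√(p₁q₁)]² / (p₁ − p₀)²
  = [1.645·√(0.38·0.62) + 0.842·√(0.33·0.67)]² / (-0.05)²
  = [1.645·0.4854 + 0.842·0.4702]² / 0.0025
  = [1.1944]² / 0.0025
  = 570.62
Round up → n = 571.

n = 571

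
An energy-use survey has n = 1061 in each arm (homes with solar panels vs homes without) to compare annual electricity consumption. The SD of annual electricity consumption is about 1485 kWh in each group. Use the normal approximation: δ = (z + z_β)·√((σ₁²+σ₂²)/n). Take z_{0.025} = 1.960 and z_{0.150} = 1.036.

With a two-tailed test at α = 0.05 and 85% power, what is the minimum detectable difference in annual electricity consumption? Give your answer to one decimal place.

δ = (z_{α/2} + z_β) · √((σ₁²+σ₂²)/n)
  = (1.960 + 1.036) · √(4410450/1061)
  = 2.996 · √4156.9
  = 2.996 · 64.4739
  = 193.1637

Minimum detectable difference ≈ 193.2 kWh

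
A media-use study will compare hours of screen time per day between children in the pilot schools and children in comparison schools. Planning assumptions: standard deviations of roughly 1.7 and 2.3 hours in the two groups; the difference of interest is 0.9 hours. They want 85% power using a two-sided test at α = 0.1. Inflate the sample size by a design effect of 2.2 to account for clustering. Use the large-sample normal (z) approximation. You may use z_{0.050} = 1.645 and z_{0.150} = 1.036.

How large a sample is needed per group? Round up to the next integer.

n = 160 per group

n = (z_{α/2} + z_β)² · (σ₁² + σ₂²) / δ²
  = (1.645 + 1.036)² · (1.7² + 2.3² = 8.18) / 0.9²
  = 7.1878 · 8.18 / 0.81
  = 72.59
Design effect: 2.2 × 72.59 = 159.69.
Round up → n = 160 per group.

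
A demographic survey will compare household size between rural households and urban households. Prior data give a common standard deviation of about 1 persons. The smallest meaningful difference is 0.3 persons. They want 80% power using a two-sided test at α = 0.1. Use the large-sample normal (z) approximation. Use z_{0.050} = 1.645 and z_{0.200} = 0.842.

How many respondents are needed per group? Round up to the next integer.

n = (z_{α/2} + z_β)² · (σ₁² + σ₂²) / δ²
  = (1.645 + 0.842)² · (2·1² = 2) / 0.3²
  = 6.1852 · 2 / 0.09
  = 137.45
Round up → n = 138 per group.

n = 138 per group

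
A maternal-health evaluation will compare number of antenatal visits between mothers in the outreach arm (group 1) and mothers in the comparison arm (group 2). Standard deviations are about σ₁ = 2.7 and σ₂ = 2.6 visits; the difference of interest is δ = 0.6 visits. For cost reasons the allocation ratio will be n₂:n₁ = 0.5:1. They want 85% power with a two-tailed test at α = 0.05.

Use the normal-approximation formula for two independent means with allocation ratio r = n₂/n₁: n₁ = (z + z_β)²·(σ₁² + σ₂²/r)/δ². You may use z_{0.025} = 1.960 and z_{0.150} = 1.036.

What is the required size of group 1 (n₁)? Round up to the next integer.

n₁ = 519

n₁ = (z_{α/2} + z_β)² · (σ₁² + σ₂²/r) / δ²
   = (1.960 + 1.036)² · (2.7² + 2.6²/0.5) / 0.6²
   = 8.9760 · (7.29 + 13.52) / 0.36
   = 8.9760 · 20.81 / 0.36
   = 518.86
Round up → n₁ = 519; n₂ = r·n₁ = 0.5 × 519 = 260.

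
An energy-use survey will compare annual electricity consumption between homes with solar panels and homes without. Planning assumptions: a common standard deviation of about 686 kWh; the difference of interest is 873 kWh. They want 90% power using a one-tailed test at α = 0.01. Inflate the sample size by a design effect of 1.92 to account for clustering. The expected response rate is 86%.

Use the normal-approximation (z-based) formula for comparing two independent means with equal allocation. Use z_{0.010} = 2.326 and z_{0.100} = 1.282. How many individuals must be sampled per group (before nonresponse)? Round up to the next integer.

n = 36 per group

n = (z_α + z_β)² · (σ₁² + σ₂²) / δ²
  = (2.326 + 1.282)² · (2·686² = 941192) / 873²
  = 13.0177 · 941192 / 762129
  = 16.08
Design effect: 1.92 × 16.08 = 30.87.
Adjust for 86% response: 30.87 / 0.86 = 35.89.
Round up → n = 36 per group.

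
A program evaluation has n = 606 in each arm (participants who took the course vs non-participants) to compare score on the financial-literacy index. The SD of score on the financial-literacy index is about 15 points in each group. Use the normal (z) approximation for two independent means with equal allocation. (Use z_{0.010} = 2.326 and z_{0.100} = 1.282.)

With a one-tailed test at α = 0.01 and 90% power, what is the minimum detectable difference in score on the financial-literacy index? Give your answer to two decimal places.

δ = (z_α + z_β) · √((σ₁²+σ₂²)/n)
  = (2.326 + 1.282) · √(450/606)
  = 3.608 · √0.74257
  = 3.608 · 0.8617
  = 3.1091

Minimum detectable difference ≈ 3.11 points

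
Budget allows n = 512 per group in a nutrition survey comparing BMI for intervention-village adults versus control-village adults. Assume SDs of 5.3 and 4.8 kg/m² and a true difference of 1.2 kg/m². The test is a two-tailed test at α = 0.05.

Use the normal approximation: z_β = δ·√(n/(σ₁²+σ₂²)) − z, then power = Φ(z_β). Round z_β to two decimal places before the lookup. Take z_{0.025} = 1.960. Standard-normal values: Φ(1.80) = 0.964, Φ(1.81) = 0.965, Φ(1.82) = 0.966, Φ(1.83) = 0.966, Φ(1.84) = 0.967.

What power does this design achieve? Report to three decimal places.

z_β = δ·√(n/(σ₁²+σ₂²)) − z_{α/2}
    = 1.2 · √(512/51.13) − 1.960
    = 1.2 · 3.16444 − 1.960
    = 3.7973 − 1.960 = 1.8373 → 1.84
Power = Φ(1.84) = 0.967.

Power ≈ 0.967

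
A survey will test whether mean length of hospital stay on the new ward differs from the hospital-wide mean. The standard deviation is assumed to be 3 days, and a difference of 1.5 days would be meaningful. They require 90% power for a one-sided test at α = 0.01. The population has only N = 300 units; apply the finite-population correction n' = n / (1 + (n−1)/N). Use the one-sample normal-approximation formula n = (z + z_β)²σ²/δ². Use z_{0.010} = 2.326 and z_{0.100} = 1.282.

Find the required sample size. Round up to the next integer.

n = 45

n = (z_α + z_β)² · σ² / δ²
  = (2.326 + 1.282)² · 3² / 1.5²
  = 13.0177 · 9 / 2.25
  = 52.07
Finite-population correction (N = 300): 52.07 / (1 + (52.07 − 1)/300) = 44.50.
Round up → n = 45.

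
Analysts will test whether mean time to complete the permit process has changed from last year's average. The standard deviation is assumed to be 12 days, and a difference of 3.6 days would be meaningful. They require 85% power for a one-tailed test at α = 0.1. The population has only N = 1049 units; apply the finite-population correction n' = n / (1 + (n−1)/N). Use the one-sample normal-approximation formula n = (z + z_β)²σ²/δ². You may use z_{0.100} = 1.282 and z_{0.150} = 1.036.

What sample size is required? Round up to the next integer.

n = (z_α + z_β)² · σ² / δ²
  = (1.282 + 1.036)² · 12² / 3.6²
  = 5.3731 · 144 / 12.96
  = 59.70
Finite-population correction (N = 1049): 59.70 / (1 + (59.70 − 1)/1049) = 56.54.
Round up → n = 57.

n = 57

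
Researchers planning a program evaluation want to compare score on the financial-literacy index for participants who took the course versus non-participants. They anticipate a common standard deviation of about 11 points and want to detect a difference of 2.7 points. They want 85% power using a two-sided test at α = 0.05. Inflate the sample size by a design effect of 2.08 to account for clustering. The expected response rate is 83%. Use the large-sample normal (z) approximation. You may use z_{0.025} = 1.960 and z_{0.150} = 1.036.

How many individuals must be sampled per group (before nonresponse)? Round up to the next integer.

n = (z_{α/2} + z_β)² · (σ₁² + σ₂²) / δ²
  = (1.960 + 1.036)² · (2·11² = 242) / 2.7²
  = 8.9760 · 242 / 7.29
  = 297.97
Design effect: 2.08 × 297.97 = 619.78.
Adjust for 83% response: 619.78 / 0.83 = 746.72.
Round up → n = 747 per group.

n = 747 per group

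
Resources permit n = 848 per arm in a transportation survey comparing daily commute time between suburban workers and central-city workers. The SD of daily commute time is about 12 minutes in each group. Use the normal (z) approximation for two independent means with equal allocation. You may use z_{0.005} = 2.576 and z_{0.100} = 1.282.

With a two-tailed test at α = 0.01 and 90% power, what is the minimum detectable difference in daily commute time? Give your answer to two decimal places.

Minimum detectable difference ≈ 2.25 minutes

δ = (z_{α/2} + z_β) · √((σ₁²+σ₂²)/n)
  = (2.576 + 1.282) · √(288/848)
  = 3.858 · √0.33962
  = 3.858 · 0.5828
  = 2.2483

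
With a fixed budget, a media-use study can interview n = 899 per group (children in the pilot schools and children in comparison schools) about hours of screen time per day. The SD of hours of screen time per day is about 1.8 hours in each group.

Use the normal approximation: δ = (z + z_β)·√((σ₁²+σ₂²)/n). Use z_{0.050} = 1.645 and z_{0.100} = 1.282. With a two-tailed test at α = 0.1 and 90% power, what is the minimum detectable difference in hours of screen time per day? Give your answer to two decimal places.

δ = (z_{α/2} + z_β) · √((σ₁²+σ₂²)/n)
  = (1.645 + 1.282) · √(6.48/899)
  = 2.927 · √0.00721
  = 2.927 · 0.0849
  = 0.2485

Minimum detectable difference ≈ 0.25 hours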